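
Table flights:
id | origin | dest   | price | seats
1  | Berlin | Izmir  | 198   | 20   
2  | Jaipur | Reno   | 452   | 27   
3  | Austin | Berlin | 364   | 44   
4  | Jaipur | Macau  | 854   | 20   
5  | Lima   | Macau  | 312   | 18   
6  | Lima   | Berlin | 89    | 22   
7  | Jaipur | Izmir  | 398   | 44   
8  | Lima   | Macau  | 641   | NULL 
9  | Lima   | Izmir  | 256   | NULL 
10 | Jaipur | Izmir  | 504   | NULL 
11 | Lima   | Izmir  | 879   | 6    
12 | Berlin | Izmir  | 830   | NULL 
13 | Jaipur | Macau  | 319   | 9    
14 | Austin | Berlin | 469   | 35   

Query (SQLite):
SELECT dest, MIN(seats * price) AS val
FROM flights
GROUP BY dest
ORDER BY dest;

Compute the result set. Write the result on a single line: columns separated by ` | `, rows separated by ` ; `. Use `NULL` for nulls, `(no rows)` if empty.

Berlin | 1958 ; Izmir | 3960 ; Macau | 2871 ; Reno | 12204

For each row compute seats * price.
Group by dest; take MIN of the expression per group.
  Berlin: ids {3, 6, 14} → MIN(seats * price)=1958
  Izmir: ids {1, 7, 9, 10, 11, 12} → MIN(seats * price)=3960
  Macau: ids {4, 5, 8, 13} → MIN(seats * price)=2871
  Reno: ids {2} → MIN(seats * price)=12204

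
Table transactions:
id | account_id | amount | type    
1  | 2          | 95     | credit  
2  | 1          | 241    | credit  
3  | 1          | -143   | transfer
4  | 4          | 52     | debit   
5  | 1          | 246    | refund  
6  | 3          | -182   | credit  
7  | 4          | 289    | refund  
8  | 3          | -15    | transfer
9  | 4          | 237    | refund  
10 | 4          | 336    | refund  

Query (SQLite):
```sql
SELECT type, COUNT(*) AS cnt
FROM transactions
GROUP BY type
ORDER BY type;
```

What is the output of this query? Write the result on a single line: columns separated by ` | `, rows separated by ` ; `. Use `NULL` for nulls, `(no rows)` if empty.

Partition transactions by type; compute COUNT(*) within each group.
  credit: ids {1, 2, 6} → COUNT(*)=3
  debit: ids {4} → COUNT(*)=1
  refund: ids {5, 7, 9, 10} → COUNT(*)=4
  transfer: ids {3, 8} → COUNT(*)=2

credit | 3 ; debit | 1 ; refund | 4 ; transfer | 2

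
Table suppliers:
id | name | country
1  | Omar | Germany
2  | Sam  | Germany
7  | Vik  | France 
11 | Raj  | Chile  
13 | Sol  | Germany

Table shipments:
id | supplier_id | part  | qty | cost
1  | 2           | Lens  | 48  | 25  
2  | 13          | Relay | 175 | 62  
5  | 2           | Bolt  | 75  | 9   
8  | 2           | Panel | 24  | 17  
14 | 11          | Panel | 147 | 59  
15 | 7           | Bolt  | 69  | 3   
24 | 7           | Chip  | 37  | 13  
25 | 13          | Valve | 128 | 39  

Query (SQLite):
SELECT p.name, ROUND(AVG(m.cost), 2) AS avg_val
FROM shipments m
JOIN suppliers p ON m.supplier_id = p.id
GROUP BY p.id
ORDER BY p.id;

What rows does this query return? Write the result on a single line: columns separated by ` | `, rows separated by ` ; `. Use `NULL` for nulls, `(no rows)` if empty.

Sam | 17 ; Vik | 8 ; Raj | 59 ; Sol | 50.5

Join each shipments row to its suppliers via supplier_id.
Group joined rows by suppliers.id; compute ROUND(AVG(m.cost), 2) per group.
  2: ids {1, 5, 8} → ROUND(AVG(m.cost), 2)=17
  7: ids {15, 24} → ROUND(AVG(m.cost), 2)=8
  11: ids {14} → ROUND(AVG(m.cost), 2)=59
  13: ids {2, 25} → ROUND(AVG(m.cost), 2)=50.5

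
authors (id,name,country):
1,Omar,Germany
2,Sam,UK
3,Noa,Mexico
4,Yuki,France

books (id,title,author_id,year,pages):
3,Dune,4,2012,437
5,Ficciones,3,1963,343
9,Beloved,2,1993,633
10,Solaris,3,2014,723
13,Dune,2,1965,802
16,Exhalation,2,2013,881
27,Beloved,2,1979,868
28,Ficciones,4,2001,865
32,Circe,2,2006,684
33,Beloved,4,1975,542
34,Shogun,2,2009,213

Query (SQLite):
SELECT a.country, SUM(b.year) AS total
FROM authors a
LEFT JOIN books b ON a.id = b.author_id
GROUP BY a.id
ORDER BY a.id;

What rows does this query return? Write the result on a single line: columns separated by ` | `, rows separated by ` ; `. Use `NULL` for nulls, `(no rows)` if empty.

Germany | NULL ; UK | 11965 ; Mexico | 3977 ; France | 5988

LEFT JOIN keeps every authors row; unmatched ones get NULL for books columns.
Group by authors.id and compute SUM(b.year). SUM over an all-NULL group is NULL.
  1: ids {—} → SUM(b.year)=NULL
  2: ids {9, 13, 16, 27, 32, 34} → SUM(b.year)=11965
  3: ids {5, 10} → SUM(b.year)=3977
  4: ids {3, 28, 33} → SUM(b.year)=5988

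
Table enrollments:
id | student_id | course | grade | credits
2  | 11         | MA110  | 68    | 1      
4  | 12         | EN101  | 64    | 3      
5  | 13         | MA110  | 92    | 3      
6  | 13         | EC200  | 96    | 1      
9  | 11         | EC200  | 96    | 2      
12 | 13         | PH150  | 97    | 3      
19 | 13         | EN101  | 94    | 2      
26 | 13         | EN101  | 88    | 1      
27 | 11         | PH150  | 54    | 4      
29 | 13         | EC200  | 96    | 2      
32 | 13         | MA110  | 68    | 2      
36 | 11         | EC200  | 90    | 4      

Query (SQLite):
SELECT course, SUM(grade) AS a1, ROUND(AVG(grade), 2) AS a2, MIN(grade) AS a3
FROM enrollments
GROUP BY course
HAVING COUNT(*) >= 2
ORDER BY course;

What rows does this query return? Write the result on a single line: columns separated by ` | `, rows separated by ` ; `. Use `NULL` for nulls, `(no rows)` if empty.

Group enrollments by course.
Per group compute: SUM(grade), ROUND(AVG(grade), 2), MIN(grade).
HAVING: drop groups with fewer than 2 rows.
  EC200: ids {6, 9, 29, 36} → SUM(grade)=378, ROUND(AVG(grade), 2)=94.5, MIN(grade)=90
  EN101: ids {4, 19, 26} → SUM(grade)=246, ROUND(AVG(grade), 2)=82, MIN(grade)=64
  MA110: ids {2, 5, 32} → SUM(grade)=228, ROUND(AVG(grade), 2)=76, MIN(grade)=68
  PH150: ids {12, 27} → SUM(grade)=151, ROUND(AVG(grade), 2)=75.5, MIN(grade)=54

EC200 | 378 | 94.5 | 90 ; EN101 | 246 | 82 | 64 ; MA110 | 228 | 76 | 68 ; PH150 | 151 | 75.5 | 54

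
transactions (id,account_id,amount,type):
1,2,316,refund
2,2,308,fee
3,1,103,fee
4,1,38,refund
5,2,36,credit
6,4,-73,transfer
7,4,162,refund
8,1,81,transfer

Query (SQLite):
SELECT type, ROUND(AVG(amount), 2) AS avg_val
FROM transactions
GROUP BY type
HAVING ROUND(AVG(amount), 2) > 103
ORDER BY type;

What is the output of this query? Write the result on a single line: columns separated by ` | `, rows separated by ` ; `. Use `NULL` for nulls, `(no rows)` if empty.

Partition transactions by type; compute ROUND(AVG(amount), 2) within each group.
HAVING: keep groups where ROUND(AVG(amount), 2) > 103.
  credit: ids {5} → ROUND(AVG(amount), 2)=36
  fee: ids {2, 3} → ROUND(AVG(amount), 2)=205.5
  refund: ids {1, 4, 7} → ROUND(AVG(amount), 2)=172
  transfer: ids {6, 8} → ROUND(AVG(amount), 2)=4

fee | 205.5 ; refund | 172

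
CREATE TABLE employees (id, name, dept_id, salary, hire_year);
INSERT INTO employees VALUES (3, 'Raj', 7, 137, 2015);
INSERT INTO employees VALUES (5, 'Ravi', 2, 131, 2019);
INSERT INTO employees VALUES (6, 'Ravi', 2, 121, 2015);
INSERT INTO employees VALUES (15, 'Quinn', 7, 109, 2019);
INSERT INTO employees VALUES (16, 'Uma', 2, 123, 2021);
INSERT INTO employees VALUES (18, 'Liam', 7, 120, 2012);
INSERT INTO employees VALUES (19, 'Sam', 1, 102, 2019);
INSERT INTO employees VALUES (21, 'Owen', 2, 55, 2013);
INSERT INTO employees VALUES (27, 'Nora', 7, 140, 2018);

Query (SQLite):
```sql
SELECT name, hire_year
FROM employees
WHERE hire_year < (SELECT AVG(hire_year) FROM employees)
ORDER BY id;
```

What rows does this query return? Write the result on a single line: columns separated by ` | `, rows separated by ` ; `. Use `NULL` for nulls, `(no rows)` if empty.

Raj | 2015 ; Ravi | 2015 ; Liam | 2012 ; Owen | 2013

Scalar subquery: AVG(hire_year) over all employees rows = 2016.777778 (≈; comparison uses full precision).
Keep rows where hire_year < that value.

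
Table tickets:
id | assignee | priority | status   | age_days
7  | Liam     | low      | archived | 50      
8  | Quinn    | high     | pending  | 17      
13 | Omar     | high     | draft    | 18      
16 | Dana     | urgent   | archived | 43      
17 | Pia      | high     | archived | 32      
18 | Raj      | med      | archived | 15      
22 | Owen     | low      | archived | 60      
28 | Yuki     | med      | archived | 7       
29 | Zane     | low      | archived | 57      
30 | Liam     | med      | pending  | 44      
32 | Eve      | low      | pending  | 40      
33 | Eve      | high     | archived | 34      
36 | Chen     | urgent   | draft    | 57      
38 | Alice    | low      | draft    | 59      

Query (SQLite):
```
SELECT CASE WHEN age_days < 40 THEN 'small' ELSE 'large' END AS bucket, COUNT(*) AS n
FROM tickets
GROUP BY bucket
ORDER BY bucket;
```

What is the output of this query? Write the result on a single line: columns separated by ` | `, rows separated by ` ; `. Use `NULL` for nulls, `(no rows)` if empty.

large | 8 ; small | 6

Bucket rows by age_days < 40 → 'small' else 'large'; count each bucket.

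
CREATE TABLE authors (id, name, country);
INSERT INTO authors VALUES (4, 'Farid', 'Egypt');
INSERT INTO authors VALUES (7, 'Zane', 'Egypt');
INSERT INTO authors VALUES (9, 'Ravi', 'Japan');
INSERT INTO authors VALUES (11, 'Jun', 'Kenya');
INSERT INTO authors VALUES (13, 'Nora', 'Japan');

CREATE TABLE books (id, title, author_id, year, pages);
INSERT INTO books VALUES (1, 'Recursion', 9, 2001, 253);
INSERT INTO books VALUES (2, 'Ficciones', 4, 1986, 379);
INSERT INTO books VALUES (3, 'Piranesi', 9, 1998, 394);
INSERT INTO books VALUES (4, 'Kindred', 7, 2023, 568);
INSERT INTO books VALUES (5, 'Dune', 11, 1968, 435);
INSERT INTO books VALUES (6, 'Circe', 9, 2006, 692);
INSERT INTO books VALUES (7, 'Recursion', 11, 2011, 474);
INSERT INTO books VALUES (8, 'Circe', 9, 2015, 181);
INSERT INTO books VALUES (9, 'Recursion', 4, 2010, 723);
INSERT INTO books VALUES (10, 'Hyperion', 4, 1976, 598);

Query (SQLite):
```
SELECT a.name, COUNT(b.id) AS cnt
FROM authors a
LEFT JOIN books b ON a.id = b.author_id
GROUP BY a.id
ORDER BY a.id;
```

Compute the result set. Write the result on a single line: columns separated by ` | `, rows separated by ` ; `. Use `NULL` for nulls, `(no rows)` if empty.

LEFT JOIN keeps every authors row; unmatched ones get NULL for books columns.
Group by authors.id and compute COUNT(b.id). COUNT(col) of an all-NULL group is 0.
  4: ids {2, 9, 10} → COUNT(b.id)=3
  7: ids {4} → COUNT(b.id)=1
  9: ids {1, 3, 6, 8} → COUNT(b.id)=4
  11: ids {5, 7} → COUNT(b.id)=2
  13: ids {—} → COUNT(b.id)=0

Farid | 3 ; Zane | 1 ; Ravi | 4 ; Jun | 2 ; Nora | 0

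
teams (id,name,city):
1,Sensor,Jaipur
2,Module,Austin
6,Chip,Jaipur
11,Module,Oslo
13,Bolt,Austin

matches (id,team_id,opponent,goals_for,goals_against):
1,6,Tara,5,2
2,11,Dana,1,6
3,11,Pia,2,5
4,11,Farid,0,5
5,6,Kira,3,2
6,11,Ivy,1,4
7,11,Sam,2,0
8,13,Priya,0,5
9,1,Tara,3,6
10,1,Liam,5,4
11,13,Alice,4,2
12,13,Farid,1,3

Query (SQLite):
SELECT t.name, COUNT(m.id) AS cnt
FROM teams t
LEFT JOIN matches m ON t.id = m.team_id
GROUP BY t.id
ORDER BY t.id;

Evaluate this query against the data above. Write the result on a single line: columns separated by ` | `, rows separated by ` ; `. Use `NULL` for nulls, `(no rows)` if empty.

Sensor | 2 ; Module | 0 ; Chip | 2 ; Module | 5 ; Bolt | 3

LEFT JOIN keeps every teams row; unmatched ones get NULL for matches columns.
Group by teams.id and compute COUNT(m.id). COUNT(col) of an all-NULL group is 0.
  1: ids {9, 10} → COUNT(m.id)=2
  2: ids {—} → COUNT(m.id)=0
  6: ids {1, 5} → COUNT(m.id)=2
  11: ids {2, 3, 4, 6, 7} → COUNT(m.id)=5
  13: ids {8, 11, 12} → COUNT(m.id)=3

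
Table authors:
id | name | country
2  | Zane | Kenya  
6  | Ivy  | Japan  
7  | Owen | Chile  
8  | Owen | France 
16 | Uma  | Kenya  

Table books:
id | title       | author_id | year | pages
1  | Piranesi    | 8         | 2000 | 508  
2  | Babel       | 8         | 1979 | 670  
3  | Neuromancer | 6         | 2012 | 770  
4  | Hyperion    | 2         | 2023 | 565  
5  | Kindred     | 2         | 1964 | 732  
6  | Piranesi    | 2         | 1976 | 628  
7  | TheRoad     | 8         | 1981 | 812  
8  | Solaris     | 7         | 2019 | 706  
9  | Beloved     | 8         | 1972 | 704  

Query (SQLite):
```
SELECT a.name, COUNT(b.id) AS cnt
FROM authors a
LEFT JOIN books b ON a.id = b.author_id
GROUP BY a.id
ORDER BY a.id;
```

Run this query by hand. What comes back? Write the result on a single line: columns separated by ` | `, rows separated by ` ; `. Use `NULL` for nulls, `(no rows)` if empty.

LEFT JOIN keeps every authors row; unmatched ones get NULL for books columns.
Group by authors.id and compute COUNT(b.id). COUNT(col) of an all-NULL group is 0.
  2: ids {4, 5, 6} → COUNT(b.id)=3
  6: ids {3} → COUNT(b.id)=1
  7: ids {8} → COUNT(b.id)=1
  8: ids {1, 2, 7, 9} → COUNT(b.id)=4
  16: ids {—} → COUNT(b.id)=0

Zane | 3 ; Ivy | 1 ; Owen | 1 ; Owen | 4 ; Uma | 0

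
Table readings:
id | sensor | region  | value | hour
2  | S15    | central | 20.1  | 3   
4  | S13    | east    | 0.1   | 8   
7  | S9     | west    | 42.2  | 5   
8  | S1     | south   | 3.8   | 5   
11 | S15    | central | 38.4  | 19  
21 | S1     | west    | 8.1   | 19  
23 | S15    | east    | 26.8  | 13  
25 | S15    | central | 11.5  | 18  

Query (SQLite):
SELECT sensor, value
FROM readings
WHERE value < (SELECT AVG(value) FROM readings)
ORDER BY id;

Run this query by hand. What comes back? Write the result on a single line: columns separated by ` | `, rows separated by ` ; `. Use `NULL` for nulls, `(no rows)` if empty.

Scalar subquery: AVG(value) over all readings rows = 18.875.
Keep rows where value < that value.

S13 | 0.1 ; S1 | 3.8 ; S1 | 8.1 ; S15 | 11.5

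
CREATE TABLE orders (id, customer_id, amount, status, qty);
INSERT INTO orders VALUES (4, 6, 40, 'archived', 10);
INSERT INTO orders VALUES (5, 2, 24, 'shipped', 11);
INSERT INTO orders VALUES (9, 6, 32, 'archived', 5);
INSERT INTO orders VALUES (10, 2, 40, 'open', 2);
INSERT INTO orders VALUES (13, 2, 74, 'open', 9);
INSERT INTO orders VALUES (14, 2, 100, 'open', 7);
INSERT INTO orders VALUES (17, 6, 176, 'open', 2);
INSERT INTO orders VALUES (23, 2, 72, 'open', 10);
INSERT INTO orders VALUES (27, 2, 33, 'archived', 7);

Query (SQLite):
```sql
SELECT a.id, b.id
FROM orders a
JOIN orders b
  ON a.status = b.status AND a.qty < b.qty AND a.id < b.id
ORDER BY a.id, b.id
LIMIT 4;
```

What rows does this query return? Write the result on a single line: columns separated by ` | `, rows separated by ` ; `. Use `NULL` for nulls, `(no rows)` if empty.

9 | 27 ; 10 | 13 ; 10 | 14 ; 10 | 23

Pairs (a,b) with same status, a.qty < b.qty, a.id < b.id.
status groups: archived:{4,9,27} open:{10,13,14,17,23} shipped:{5}
Ordered by (a.id, b.id); first 4.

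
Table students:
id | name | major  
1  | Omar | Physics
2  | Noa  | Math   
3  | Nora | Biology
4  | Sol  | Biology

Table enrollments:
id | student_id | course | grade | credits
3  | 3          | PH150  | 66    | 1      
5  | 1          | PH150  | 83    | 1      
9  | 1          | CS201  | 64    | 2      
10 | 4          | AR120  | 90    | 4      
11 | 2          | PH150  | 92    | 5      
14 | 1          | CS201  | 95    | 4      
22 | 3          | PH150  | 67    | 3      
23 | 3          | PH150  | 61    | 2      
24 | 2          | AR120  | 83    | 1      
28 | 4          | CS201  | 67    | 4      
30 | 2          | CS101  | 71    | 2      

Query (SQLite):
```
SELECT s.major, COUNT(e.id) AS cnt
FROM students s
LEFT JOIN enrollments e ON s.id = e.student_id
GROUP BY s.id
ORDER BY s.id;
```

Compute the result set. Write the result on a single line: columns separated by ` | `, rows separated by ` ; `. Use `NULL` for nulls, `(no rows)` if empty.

LEFT JOIN keeps every students row; unmatched ones get NULL for enrollments columns.
Group by students.id and compute COUNT(e.id). COUNT(col) of an all-NULL group is 0.
  1: ids {5, 9, 14} → COUNT(e.id)=3
  2: ids {11, 24, 30} → COUNT(e.id)=3
  3: ids {3, 22, 23} → COUNT(e.id)=3
  4: ids {10, 28} → COUNT(e.id)=2

Physics | 3 ; Math | 3 ; Biology | 3 ; Biology | 2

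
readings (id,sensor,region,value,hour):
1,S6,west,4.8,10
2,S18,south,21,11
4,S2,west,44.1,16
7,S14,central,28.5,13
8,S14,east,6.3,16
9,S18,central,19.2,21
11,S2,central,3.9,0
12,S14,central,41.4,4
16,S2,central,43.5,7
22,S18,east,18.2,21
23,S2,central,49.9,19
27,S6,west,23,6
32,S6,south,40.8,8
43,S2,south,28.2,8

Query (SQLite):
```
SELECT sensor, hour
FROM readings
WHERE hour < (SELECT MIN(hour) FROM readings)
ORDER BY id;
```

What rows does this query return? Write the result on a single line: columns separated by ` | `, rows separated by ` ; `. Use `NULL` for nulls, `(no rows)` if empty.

Scalar subquery: MIN(hour) over all readings rows = 0.
Keep rows where hour < that value.

(no rows)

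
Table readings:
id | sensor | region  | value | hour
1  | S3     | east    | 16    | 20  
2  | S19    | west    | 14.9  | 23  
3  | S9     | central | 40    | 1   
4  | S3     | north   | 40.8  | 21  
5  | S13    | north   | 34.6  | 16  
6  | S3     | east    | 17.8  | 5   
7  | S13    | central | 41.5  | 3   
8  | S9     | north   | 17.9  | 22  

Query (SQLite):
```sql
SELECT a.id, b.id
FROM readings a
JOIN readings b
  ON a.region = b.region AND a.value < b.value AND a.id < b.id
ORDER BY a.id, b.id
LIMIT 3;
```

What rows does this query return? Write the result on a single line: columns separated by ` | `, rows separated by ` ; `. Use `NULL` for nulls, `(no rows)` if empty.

1 | 6 ; 3 | 7

Pairs (a,b) with same region, a.value < b.value, a.id < b.id.
region groups: central:{3,7} east:{1,6} north:{4,5,8} west:{2}
Ordered by (a.id, b.id); first 3.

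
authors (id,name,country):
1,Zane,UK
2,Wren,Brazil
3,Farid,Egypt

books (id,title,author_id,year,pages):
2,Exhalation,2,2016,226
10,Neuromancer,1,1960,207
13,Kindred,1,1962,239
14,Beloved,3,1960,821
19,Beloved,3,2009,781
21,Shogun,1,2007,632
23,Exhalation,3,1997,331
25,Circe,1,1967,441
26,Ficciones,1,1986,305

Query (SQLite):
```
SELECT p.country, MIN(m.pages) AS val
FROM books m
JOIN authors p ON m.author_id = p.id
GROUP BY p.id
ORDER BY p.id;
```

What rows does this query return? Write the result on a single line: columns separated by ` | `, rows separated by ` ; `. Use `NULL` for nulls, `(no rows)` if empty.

Join each books row to its authors via author_id.
Group joined rows by authors.id; compute MIN(m.pages) per group.
  1: ids {10, 13, 21, 25, 26} → MIN(m.pages)=207
  2: ids {2} → MIN(m.pages)=226
  3: ids {14, 19, 23} → MIN(m.pages)=331

UK | 207 ; Brazil | 226 ; Egypt | 331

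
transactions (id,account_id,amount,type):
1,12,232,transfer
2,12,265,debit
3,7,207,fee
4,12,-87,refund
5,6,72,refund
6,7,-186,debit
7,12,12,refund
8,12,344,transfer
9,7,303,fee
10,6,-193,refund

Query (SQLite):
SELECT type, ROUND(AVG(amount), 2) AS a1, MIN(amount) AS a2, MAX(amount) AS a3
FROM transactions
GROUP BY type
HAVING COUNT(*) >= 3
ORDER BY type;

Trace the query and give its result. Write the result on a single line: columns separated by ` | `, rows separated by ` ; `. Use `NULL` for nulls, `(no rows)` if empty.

refund | -49 | -193 | 72

Group transactions by type.
Per group compute: ROUND(AVG(amount), 2), MIN(amount), MAX(amount).
HAVING: drop groups with fewer than 3 rows.
  debit: ids {2, 6} → ROUND(AVG(amount), 2)=39.5, MIN(amount)=-186, MAX(amount)=265
  fee: ids {3, 9} → ROUND(AVG(amount), 2)=255, MIN(amount)=207, MAX(amount)=303
  refund: ids {4, 5, 7, 10} → ROUND(AVG(amount), 2)=-49, MIN(amount)=-193, MAX(amount)=72
  transfer: ids {1, 8} → ROUND(AVG(amount), 2)=288, MIN(amount)=232, MAX(amount)=344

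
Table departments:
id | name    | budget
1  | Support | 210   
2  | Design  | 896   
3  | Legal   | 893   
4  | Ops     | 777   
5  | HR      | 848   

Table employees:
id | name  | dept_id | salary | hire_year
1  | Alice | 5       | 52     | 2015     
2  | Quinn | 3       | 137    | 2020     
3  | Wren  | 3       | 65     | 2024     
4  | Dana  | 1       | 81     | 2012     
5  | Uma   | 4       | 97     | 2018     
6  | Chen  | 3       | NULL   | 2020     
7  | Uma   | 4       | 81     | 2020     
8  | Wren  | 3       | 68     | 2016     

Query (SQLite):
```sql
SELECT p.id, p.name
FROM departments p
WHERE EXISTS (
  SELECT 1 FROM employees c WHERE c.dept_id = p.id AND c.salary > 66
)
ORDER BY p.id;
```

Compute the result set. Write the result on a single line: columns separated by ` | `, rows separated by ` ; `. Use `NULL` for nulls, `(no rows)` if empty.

1 | Support ; 3 | Legal ; 4 | Ops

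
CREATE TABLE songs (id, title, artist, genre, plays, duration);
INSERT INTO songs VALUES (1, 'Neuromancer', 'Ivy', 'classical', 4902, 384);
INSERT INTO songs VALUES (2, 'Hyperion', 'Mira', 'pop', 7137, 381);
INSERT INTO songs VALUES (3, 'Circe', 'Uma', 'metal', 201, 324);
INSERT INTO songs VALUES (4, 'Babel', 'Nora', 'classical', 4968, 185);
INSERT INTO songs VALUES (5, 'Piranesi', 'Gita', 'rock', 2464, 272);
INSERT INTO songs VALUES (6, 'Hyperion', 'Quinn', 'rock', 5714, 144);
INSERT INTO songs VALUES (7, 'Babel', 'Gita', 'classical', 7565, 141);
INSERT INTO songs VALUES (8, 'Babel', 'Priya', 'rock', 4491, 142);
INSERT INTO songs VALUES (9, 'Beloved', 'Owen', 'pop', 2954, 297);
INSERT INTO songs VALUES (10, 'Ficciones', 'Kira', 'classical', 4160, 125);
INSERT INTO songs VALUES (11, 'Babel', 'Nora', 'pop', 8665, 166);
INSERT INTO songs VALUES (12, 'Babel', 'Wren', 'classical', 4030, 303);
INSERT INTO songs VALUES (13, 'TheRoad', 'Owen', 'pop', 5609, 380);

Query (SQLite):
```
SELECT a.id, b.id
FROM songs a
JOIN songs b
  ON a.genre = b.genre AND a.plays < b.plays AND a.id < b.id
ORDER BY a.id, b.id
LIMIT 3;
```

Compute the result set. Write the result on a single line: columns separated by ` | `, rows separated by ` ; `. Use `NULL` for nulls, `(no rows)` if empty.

1 | 4 ; 1 | 7 ; 2 | 11

Pairs (a,b) with same genre, a.plays < b.plays, a.id < b.id.
genre groups: classical:{1,4,7,10,12} metal:{3} pop:{2,9,11,13} rock:{5,6,8}
Ordered by (a.id, b.id); first 3.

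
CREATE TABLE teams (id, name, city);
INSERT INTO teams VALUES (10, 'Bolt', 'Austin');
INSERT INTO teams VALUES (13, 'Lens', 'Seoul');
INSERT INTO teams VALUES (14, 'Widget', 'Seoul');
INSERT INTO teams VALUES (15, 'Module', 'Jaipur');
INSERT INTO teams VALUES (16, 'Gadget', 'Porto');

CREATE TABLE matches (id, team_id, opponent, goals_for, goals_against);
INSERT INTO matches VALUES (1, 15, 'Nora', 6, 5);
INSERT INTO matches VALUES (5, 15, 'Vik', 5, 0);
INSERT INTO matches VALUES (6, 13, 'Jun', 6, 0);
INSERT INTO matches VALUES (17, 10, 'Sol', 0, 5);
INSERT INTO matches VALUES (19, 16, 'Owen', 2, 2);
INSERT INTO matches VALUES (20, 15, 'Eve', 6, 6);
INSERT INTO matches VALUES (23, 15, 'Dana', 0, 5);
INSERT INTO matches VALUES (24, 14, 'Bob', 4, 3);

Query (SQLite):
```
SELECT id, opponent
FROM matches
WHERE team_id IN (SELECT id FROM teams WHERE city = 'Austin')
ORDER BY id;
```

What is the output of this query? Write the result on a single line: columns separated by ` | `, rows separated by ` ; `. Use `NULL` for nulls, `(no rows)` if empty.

Inner query: teams.id where city = 'Austin'.
Outer: keep matches rows whose team_id is in that set.
Inner query → {10}

17 | Sol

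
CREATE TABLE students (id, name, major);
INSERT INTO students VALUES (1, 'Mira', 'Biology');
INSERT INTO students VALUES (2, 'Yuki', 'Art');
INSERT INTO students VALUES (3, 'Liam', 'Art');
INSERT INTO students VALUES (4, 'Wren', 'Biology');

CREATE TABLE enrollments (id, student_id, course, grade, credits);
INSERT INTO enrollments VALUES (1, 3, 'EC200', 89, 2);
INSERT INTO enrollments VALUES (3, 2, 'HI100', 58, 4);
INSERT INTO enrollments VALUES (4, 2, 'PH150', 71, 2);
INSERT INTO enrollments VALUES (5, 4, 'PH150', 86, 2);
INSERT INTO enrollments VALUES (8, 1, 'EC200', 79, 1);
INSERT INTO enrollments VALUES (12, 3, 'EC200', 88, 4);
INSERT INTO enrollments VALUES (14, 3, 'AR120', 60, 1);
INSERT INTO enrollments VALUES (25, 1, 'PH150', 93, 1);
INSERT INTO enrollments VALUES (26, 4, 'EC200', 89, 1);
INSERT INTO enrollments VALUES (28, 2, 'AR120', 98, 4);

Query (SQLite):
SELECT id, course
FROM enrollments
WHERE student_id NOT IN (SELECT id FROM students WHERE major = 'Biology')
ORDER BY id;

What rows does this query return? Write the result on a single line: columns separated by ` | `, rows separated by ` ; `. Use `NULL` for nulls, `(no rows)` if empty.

Inner query: students.id where major = 'Biology'.
Outer: keep enrollments rows whose student_id is not in that set.
Inner query → {1, 4}

1 | EC200 ; 3 | HI100 ; 4 | PH150 ; 12 | EC200 ; 14 | AR120 ; 28 | AR120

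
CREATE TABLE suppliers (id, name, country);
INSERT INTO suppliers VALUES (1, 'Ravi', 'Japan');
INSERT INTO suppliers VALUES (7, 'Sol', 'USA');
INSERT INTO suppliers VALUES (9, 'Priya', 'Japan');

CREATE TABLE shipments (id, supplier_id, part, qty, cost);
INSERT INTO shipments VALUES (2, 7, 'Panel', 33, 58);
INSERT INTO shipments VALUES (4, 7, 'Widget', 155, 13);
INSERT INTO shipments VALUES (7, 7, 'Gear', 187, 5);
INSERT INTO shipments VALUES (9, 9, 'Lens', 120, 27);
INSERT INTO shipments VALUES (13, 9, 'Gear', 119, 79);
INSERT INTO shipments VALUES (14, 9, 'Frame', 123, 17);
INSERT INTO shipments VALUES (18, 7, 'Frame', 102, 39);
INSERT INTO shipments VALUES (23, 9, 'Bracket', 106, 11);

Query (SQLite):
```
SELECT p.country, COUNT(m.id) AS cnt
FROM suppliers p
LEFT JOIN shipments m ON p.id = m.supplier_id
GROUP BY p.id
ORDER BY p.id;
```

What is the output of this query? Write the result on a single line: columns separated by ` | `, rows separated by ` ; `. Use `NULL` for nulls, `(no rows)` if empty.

Japan | 0 ; USA | 4 ; Japan | 4

LEFT JOIN keeps every suppliers row; unmatched ones get NULL for shipments columns.
Group by suppliers.id and compute COUNT(m.id). COUNT(col) of an all-NULL group is 0.
  1: ids {—} → COUNT(m.id)=0
  7: ids {2, 4, 7, 18} → COUNT(m.id)=4
  9: ids {9, 13, 14, 23} → COUNT(m.id)=4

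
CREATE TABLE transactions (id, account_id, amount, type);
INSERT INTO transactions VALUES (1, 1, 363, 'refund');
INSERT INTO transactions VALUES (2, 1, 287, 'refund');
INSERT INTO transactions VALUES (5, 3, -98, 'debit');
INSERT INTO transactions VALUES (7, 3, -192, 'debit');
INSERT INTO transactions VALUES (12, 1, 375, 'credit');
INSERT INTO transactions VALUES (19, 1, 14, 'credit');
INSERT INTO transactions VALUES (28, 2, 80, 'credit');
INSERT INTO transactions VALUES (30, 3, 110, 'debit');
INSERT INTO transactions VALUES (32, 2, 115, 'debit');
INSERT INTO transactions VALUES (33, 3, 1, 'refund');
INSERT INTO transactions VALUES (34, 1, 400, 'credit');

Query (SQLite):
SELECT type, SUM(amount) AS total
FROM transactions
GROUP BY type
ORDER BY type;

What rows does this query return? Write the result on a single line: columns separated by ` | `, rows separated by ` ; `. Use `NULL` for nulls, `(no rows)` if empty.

credit | 869 ; debit | -65 ; refund | 651

Partition transactions by type; compute SUM(amount) within each group.
  credit: ids {12, 19, 28, 34} → SUM(amount)=869
  debit: ids {5, 7, 30, 32} → SUM(amount)=-65
  refund: ids {1, 2, 33} → SUM(amount)=651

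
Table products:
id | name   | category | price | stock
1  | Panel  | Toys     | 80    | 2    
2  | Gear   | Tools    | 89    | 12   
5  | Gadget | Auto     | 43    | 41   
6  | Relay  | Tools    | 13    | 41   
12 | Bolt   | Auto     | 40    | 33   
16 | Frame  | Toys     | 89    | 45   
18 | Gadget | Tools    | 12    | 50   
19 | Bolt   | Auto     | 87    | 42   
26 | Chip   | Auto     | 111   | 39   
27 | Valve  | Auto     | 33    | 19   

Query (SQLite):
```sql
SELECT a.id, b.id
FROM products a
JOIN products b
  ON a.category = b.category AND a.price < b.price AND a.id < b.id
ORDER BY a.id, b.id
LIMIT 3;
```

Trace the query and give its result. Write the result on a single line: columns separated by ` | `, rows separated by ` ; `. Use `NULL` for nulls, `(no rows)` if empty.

Pairs (a,b) with same category, a.price < b.price, a.id < b.id.
category groups: Auto:{5,12,19,26,27} Tools:{2,6,18} Toys:{1,16}
Ordered by (a.id, b.id); first 3.

1 | 16 ; 5 | 19 ; 5 | 26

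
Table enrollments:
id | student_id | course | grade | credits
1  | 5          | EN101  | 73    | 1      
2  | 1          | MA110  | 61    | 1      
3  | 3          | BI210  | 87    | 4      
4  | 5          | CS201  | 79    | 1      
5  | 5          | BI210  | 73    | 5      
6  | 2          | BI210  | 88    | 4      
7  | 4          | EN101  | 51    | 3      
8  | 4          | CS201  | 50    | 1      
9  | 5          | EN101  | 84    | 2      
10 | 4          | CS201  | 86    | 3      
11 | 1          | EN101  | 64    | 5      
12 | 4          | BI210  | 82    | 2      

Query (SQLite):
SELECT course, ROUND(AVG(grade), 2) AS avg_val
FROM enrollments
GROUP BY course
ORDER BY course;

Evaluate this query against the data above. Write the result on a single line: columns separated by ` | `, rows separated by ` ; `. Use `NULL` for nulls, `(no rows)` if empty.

BI210 | 82.5 ; CS201 | 71.67 ; EN101 | 68 ; MA110 | 61

Partition enrollments by course; compute ROUND(AVG(grade), 2) within each group.
  BI210: ids {3, 5, 6, 12} → ROUND(AVG(grade), 2)=82.5
  CS201: ids {4, 8, 10} → ROUND(AVG(grade), 2)=71.67
  EN101: ids {1, 7, 9, 11} → ROUND(AVG(grade), 2)=68
  MA110: ids {2} → ROUND(AVG(grade), 2)=61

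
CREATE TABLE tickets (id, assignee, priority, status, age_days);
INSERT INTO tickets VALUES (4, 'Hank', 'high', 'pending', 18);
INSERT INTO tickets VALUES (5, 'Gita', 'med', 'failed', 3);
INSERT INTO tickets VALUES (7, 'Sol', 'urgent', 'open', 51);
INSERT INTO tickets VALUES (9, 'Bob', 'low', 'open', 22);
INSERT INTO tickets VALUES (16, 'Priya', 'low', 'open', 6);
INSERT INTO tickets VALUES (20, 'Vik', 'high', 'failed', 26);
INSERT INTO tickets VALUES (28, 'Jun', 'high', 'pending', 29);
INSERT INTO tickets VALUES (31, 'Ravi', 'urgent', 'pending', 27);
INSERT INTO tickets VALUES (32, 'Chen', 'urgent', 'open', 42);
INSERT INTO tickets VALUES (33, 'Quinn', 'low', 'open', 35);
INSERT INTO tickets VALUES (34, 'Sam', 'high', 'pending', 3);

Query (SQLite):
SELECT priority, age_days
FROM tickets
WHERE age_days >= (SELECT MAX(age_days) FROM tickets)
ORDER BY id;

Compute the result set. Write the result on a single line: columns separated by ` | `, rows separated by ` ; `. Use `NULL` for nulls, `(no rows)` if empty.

Scalar subquery: MAX(age_days) over all tickets rows = 51.
Keep rows where age_days >= that value.

urgent | 51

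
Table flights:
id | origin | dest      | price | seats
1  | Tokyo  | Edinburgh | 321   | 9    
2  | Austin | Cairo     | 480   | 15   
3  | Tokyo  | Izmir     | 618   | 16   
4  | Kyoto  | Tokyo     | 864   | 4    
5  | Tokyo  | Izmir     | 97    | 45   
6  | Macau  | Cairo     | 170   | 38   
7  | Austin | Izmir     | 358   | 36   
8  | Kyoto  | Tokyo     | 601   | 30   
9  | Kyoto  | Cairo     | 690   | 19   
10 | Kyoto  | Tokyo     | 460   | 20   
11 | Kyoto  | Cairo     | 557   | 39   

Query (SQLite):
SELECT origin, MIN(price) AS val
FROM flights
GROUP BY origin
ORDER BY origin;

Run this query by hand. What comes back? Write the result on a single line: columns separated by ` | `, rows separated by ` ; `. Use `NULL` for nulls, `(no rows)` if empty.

Austin | 358 ; Kyoto | 460 ; Macau | 170 ; Tokyo | 97

Partition flights by origin; compute MIN(price) within each group.
  Austin: ids {2, 7} → MIN(price)=358
  Kyoto: ids {4, 8, 9, 10, 11} → MIN(price)=460
  Macau: ids {6} → MIN(price)=170
  Tokyo: ids {1, 3, 5} → MIN(price)=97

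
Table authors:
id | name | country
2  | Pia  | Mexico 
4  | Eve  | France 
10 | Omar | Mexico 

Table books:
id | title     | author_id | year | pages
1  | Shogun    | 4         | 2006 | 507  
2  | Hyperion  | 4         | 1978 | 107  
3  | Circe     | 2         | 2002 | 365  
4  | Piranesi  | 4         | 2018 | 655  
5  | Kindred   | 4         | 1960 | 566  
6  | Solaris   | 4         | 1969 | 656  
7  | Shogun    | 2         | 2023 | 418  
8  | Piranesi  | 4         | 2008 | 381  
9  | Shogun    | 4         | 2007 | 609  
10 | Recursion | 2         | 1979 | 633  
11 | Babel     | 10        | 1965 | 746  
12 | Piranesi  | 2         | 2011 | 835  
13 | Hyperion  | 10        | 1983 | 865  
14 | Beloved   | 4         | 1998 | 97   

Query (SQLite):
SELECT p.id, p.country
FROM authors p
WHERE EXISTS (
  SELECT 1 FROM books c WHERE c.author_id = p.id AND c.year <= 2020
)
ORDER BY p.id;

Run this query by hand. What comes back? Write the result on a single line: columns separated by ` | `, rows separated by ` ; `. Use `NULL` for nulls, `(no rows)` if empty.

For each authors row, check whether any books with matching author_id has year <= 2020.
Keep rows where that is true.

2 | Mexico ; 4 | France ; 10 | Mexico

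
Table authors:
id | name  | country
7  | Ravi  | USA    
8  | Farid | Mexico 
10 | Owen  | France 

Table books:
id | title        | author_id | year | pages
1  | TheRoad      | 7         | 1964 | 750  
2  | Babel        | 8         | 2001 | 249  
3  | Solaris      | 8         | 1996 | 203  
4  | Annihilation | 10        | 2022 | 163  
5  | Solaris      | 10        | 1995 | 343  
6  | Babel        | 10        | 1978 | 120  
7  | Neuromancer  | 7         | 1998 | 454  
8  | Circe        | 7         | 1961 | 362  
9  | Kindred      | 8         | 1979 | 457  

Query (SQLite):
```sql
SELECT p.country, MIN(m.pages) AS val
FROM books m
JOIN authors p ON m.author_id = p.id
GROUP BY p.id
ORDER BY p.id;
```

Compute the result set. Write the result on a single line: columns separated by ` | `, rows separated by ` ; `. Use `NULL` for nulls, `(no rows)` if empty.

USA | 362 ; Mexico | 203 ; France | 120

Join each books row to its authors via author_id.
Group joined rows by authors.id; compute MIN(m.pages) per group.
  7: ids {1, 7, 8} → MIN(m.pages)=362
  8: ids {2, 3, 9} → MIN(m.pages)=203
  10: ids {4, 5, 6} → MIN(m.pages)=120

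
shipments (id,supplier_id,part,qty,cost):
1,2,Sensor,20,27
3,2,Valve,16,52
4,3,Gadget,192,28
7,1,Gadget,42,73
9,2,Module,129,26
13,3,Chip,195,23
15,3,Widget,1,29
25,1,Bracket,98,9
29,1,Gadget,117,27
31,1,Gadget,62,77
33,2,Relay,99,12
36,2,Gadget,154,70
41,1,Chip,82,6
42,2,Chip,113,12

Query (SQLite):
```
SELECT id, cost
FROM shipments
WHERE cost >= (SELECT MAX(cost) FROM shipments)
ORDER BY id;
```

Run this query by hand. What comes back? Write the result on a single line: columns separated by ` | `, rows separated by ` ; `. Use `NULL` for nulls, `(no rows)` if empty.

Scalar subquery: MAX(cost) over all shipments rows = 77.
Keep rows where cost >= that value.

31 | 77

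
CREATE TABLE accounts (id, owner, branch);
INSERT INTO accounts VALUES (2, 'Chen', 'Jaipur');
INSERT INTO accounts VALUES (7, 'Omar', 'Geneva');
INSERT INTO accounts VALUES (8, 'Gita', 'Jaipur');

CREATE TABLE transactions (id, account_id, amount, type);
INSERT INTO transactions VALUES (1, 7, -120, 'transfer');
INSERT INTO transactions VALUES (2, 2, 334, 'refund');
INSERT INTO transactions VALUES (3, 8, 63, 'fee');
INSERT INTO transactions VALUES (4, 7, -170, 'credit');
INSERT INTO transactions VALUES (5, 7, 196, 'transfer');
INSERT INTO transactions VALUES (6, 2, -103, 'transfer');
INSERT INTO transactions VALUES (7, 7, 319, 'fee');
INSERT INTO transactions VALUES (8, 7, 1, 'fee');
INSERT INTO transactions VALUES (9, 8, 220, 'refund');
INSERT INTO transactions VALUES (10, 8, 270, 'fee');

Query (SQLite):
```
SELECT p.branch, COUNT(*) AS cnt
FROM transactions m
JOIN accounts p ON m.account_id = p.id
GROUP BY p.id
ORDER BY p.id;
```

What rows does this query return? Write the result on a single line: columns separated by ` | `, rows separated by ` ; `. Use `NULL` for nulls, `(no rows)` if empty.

Jaipur | 2 ; Geneva | 5 ; Jaipur | 3

Join each transactions row to its accounts via account_id.
Group joined rows by accounts.id; compute COUNT(*) per group.
  2: ids {2, 6} → COUNT(*)=2
  7: ids {1, 4, 5, 7, 8} → COUNT(*)=5
  8: ids {3, 9, 10} → COUNT(*)=3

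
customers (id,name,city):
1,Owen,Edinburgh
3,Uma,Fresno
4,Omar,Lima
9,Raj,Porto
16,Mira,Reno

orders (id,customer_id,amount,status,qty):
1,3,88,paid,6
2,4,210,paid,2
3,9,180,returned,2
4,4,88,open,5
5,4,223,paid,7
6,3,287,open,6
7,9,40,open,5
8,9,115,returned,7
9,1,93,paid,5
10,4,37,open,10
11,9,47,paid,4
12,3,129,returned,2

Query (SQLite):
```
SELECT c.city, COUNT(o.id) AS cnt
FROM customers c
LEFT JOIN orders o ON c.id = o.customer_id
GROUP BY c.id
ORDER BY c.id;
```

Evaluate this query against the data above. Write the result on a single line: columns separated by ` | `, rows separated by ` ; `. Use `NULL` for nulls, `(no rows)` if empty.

Edinburgh | 1 ; Fresno | 3 ; Lima | 4 ; Porto | 4 ; Reno | 0

LEFT JOIN keeps every customers row; unmatched ones get NULL for orders columns.
Group by customers.id and compute COUNT(o.id). COUNT(col) of an all-NULL group is 0.
  1: ids {9} → COUNT(o.id)=1
  3: ids {1, 6, 12} → COUNT(o.id)=3
  4: ids {2, 4, 5, 10} → COUNT(o.id)=4
  9: ids {3, 7, 8, 11} → COUNT(o.id)=4
  16: ids {—} → COUNT(o.id)=0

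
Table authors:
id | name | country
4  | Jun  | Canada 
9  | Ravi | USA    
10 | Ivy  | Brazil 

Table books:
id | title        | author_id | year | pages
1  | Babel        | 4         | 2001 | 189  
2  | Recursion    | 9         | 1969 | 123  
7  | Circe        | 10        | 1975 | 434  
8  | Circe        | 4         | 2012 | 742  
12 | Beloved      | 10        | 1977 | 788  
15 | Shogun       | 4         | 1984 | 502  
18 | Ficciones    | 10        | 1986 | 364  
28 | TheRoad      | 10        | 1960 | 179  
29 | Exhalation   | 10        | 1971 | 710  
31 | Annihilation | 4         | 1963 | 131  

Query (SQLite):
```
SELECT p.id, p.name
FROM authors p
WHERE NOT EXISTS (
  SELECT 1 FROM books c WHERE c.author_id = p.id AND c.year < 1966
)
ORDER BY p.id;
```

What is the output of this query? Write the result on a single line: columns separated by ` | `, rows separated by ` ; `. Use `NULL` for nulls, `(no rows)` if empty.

9 | Ravi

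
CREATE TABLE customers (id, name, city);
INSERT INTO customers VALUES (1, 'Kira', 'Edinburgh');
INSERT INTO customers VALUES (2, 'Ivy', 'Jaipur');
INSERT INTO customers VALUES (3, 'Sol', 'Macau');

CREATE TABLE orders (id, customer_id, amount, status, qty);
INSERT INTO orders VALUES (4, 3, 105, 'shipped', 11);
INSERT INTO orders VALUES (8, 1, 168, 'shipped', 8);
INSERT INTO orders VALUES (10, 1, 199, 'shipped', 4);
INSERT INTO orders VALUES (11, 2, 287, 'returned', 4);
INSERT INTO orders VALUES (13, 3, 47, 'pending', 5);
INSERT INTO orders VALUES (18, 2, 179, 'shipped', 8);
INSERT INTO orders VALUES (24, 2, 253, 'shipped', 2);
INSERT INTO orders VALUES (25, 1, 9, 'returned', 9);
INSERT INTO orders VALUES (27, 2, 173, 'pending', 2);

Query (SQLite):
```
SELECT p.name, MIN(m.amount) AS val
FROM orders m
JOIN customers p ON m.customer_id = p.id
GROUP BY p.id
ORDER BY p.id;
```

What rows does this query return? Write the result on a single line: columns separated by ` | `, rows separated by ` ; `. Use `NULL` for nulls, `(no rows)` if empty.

Kira | 9 ; Ivy | 173 ; Sol | 47

Join each orders row to its customers via customer_id.
Group joined rows by customers.id; compute MIN(m.amount) per group.
  1: ids {8, 10, 25} → MIN(m.amount)=9
  2: ids {11, 18, 24, 27} → MIN(m.amount)=173
  3: ids {4, 13} → MIN(m.amount)=47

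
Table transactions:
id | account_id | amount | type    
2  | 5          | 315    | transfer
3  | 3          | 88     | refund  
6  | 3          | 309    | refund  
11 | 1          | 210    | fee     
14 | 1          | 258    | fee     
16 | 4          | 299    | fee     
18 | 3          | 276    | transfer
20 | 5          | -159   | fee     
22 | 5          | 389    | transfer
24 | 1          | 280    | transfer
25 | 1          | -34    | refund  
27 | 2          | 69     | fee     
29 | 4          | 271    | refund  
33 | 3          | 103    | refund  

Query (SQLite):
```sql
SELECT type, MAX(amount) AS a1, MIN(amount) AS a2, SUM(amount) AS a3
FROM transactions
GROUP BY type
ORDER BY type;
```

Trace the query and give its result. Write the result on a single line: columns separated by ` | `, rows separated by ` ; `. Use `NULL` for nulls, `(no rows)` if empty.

fee | 299 | -159 | 677 ; refund | 309 | -34 | 737 ; transfer | 389 | 276 | 1260

Group transactions by type.
Per group compute: MAX(amount), MIN(amount), SUM(amount).
  fee: ids {11, 14, 16, 20, 27} → MAX(amount)=299, MIN(amount)=-159, SUM(amount)=677
  refund: ids {3, 6, 25, 29, 33} → MAX(amount)=309, MIN(amount)=-34, SUM(amount)=737
  transfer: ids {2, 18, 22, 24} → MAX(amount)=389, MIN(amount)=276, SUM(amount)=1260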